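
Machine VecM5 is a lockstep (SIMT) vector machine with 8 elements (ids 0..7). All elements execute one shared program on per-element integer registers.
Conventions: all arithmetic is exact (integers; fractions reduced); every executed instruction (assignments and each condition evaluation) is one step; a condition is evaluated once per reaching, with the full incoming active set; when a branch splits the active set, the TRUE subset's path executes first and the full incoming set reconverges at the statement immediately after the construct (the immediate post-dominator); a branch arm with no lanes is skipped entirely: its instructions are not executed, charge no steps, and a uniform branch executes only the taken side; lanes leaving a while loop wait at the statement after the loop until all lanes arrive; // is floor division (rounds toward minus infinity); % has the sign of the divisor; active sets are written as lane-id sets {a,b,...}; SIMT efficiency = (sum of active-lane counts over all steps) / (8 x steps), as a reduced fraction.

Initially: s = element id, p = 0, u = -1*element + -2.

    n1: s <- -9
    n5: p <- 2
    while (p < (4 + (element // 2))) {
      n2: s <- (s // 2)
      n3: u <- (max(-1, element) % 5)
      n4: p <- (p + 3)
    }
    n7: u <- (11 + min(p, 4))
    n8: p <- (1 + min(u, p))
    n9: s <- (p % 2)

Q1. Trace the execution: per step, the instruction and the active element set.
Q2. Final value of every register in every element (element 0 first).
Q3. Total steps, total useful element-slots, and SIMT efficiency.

step 0: s <- -9                      {0,1,2,3,4,5,6,7}
step 1: p <- 2                       {0,1,2,3,4,5,6,7}
step 2: eval (p < (4 + (element // 2))) {0,1,2,3,4,5,6,7}
step 3: s <- (s // 2)                {0,1,2,3,4,5,6,7}
step 4: u <- (max(-1, element) % 5)  {0,1,2,3,4,5,6,7}
step 5: p <- (p + 3)                 {0,1,2,3,4,5,6,7}
step 6: eval (p < (4 + (element // 2))) {0,1,2,3,4,5,6,7}
step 7: s <- (s // 2)                {4,5,6,7}
step 8: u <- (max(-1, element) % 5)  {4,5,6,7}
step 9: p <- (p + 3)                 {4,5,6,7}
step 10: eval (p < (4 + (element // 2))) {4,5,6,7}
step 11: u <- (11 + min(p, 4))        {0,1,2,3,4,5,6,7}
step 12: p <- (1 + min(u, p))         {0,1,2,3,4,5,6,7}
step 13: s <- (p % 2)                 {0,1,2,3,4,5,6,7}

Answer: 14 steps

s: 0,0,0,0,1,1,1,1
p: 6,6,6,6,9,9,9,9
u: 15,15,15,15,15,15,15,15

steps = 14; useful = 96; efficiency = 96/112 = 6/7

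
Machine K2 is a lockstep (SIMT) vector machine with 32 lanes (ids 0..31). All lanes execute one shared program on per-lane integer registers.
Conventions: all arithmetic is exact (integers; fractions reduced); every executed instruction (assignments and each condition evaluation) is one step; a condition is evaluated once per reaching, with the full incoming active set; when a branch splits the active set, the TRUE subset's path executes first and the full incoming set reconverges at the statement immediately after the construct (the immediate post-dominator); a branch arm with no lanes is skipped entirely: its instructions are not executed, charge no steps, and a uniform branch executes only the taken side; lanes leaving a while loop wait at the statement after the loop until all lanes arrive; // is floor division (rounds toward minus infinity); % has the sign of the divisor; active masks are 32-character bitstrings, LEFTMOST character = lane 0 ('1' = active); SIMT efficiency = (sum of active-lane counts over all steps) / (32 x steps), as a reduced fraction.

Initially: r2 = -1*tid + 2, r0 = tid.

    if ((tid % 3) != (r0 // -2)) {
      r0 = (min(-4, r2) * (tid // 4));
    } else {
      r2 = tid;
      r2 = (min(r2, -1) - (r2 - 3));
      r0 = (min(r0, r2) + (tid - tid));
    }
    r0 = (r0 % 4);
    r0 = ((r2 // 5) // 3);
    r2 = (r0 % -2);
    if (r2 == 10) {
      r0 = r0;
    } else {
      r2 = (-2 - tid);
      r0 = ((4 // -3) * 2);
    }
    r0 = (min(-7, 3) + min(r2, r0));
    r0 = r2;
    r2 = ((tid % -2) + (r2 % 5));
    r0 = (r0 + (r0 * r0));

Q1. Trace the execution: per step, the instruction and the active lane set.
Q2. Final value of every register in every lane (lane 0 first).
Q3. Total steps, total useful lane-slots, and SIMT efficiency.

step 0: eval ((tid % 3) != (r0 // -2)) 11111111111111111111111111111111
step 1: r0 <- (min(-4, r2) * (tid // 4)) 01111111111111111111111111111111
step 2: r2 <- tid                    10000000000000000000000000000000
step 3: r2 <- (min(r2, -1) - (r2 - 3)) 10000000000000000000000000000000
step 4: r0 <- (min(r0, r2) + (tid - tid)) 10000000000000000000000000000000
step 5: r0 <- (r0 % 4)               11111111111111111111111111111111
step 6: r0 <- ((r2 // 5) // 3)       11111111111111111111111111111111
step 7: r2 <- (r0 % -2)              11111111111111111111111111111111
step 8: eval (r2 == 10)              11111111111111111111111111111111
step 9: r2 <- (-2 - tid)             11111111111111111111111111111111
step 10: r0 <- ((4 // -3) * 2)        11111111111111111111111111111111
step 11: r0 <- (min(-7, 3) + min(r2, r0)) 11111111111111111111111111111111
step 12: r0 <- r2                     11111111111111111111111111111111
step 13: r2 <- ((tid % -2) + (r2 % 5)) 11111111111111111111111111111111
step 14: r0 <- (r0 + (r0 * r0))       11111111111111111111111111111111

Answer: 15 steps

r2: 3,1,1,-1,4,2,2,0,0,3,3,1,1,-1,4,2,2,0,0,3,3,1,1,-1,4,2,2,0,0,3,3,1
r0: 2,6,12,20,30,42,56,72,90,110,132,156,182,210,240,272,306,342,380,420,462,506,552,600,650,702,756,812,870,930,992,1056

steps = 15; useful = 386; efficiency = 386/480 = 193/240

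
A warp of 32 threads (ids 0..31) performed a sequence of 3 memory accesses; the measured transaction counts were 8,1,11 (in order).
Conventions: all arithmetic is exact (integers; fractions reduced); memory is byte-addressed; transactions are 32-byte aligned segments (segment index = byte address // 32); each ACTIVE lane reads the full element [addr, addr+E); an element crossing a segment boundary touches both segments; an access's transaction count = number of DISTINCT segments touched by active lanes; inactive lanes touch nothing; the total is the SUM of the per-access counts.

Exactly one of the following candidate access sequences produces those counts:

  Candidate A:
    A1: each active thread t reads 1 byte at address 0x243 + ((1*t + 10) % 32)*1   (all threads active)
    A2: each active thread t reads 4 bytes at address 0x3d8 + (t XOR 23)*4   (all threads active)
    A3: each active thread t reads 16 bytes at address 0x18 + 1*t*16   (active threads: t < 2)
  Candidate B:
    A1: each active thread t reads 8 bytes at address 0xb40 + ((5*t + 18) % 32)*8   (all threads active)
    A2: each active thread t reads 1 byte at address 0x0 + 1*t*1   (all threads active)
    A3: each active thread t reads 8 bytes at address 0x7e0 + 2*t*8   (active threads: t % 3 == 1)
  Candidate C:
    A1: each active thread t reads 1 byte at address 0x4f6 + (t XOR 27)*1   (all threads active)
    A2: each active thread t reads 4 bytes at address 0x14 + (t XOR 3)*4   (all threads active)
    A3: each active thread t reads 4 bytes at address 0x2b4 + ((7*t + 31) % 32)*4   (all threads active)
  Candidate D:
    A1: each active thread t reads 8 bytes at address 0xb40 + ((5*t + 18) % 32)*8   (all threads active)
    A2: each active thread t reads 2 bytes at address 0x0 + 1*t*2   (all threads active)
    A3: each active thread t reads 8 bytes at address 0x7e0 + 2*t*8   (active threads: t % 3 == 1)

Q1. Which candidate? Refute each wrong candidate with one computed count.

A: A1 gives 2 transactions, not 8
C: A1 gives 2 transactions, not 8
D: A2 gives 2 transactions, not 1
B: all counts match (8,1,11)

Answer: B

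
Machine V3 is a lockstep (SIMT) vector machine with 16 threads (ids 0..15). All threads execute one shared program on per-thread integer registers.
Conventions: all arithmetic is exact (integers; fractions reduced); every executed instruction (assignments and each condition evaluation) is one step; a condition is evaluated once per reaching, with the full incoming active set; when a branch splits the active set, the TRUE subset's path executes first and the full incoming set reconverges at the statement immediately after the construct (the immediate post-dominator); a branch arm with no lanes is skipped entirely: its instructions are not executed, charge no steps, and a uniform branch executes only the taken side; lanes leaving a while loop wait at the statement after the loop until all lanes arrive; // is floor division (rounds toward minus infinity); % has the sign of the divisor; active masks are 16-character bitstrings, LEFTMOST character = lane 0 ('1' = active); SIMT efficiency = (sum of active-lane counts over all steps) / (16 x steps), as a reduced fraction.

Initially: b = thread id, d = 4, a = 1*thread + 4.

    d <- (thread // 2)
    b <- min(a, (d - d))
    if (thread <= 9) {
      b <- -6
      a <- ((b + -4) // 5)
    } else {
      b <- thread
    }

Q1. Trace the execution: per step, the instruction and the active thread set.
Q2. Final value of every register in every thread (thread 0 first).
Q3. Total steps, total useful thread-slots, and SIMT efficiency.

step 0: d <- (thread // 2)           1111111111111111
step 1: b <- min(a, (d - d))         1111111111111111
step 2: eval (thread <= 9)           1111111111111111
step 3: b <- -6                      1111111111000000
step 4: a <- ((b + -4) // 5)         1111111111000000
step 5: b <- thread                  0000000000111111

Answer: 6 steps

b: -6,-6,-6,-6,-6,-6,-6,-6,-6,-6,10,11,12,13,14,15
d: 0,0,1,1,2,2,3,3,4,4,5,5,6,6,7,7
a: -2,-2,-2,-2,-2,-2,-2,-2,-2,-2,14,15,16,17,18,19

steps = 6; useful = 74; efficiency = 74/96 = 37/48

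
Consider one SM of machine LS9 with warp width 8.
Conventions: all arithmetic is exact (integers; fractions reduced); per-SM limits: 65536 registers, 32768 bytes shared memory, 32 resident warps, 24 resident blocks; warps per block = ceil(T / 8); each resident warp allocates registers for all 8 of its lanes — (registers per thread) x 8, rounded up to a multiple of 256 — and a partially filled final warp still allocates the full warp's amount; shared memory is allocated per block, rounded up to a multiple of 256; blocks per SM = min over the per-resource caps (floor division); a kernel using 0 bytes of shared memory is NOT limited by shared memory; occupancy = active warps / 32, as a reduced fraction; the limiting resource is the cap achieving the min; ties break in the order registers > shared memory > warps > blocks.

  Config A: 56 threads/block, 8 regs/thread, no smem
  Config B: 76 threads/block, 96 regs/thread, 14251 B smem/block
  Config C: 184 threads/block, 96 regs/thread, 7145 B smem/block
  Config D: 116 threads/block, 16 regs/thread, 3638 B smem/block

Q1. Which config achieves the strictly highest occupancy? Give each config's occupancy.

occupancies: A 7/8, B 5/8, C 23/32, D 15/16

Answer: D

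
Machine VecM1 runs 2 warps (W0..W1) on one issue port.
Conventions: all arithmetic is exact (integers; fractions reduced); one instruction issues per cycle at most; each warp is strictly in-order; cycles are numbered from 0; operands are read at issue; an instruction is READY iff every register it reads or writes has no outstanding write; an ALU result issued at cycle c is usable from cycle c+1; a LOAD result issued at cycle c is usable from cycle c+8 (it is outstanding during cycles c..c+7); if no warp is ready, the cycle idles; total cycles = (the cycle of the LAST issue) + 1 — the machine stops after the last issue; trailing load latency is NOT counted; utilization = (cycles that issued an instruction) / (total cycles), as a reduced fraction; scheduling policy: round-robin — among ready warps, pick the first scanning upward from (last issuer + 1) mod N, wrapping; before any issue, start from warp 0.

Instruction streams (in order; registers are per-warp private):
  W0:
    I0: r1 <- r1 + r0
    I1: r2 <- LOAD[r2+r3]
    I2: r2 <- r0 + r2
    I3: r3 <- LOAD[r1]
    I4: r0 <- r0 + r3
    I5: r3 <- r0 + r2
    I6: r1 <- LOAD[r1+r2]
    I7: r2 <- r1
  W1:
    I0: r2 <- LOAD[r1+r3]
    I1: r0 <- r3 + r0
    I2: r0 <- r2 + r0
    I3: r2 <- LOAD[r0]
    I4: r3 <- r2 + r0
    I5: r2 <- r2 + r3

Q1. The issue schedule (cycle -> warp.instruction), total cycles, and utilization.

cycle 0: W0.I0
cycle 1: W1.I0
cycle 2: W0.I1
cycle 3: W1.I1
cycle 4: idle
cycle 5: idle
cycle 6: idle
cycle 7: idle
cycle 8: idle
cycle 9: W1.I2
cycle 10: W0.I2
cycle 11: W1.I3
cycle 12: W0.I3
cycle 13: idle
cycle 14: idle
cycle 15: idle
cycle 16: idle
cycle 17: idle
cycle 18: idle
cycle 19: W1.I4
cycle 20: W0.I4
cycle 21: W1.I5
cycle 22: W0.I5
cycle 23: W0.I6
cycle 24: idle
cycle 25: idle
cycle 26: idle
cycle 27: idle
cycle 28: idle
cycle 29: idle
cycle 30: idle
cycle 31: W0.I7

Answer: 32 cycles, utilization 7/16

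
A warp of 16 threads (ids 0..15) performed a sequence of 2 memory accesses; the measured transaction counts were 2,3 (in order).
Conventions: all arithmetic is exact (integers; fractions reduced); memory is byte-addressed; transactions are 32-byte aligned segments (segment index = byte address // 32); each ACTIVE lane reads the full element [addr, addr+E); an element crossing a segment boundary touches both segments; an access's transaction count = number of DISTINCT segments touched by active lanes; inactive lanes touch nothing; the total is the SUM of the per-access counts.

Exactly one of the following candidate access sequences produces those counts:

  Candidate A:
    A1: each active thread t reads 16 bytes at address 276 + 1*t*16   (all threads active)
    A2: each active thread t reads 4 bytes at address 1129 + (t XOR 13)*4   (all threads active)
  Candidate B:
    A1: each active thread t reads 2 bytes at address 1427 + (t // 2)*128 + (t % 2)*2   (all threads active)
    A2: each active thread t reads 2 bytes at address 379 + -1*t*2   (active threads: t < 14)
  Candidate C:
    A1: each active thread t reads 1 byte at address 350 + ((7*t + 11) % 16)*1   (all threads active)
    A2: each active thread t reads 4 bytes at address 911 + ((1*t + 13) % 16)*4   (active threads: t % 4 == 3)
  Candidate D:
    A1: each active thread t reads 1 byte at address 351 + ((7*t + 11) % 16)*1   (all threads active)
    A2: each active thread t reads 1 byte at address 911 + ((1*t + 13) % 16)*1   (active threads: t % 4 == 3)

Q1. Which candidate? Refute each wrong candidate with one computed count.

A: A1 gives 9 transactions, not 2
B: A1 gives 8 transactions, not 2
D: A2 gives 1 transaction, not 3
C: all counts match (2,3)

Answer: C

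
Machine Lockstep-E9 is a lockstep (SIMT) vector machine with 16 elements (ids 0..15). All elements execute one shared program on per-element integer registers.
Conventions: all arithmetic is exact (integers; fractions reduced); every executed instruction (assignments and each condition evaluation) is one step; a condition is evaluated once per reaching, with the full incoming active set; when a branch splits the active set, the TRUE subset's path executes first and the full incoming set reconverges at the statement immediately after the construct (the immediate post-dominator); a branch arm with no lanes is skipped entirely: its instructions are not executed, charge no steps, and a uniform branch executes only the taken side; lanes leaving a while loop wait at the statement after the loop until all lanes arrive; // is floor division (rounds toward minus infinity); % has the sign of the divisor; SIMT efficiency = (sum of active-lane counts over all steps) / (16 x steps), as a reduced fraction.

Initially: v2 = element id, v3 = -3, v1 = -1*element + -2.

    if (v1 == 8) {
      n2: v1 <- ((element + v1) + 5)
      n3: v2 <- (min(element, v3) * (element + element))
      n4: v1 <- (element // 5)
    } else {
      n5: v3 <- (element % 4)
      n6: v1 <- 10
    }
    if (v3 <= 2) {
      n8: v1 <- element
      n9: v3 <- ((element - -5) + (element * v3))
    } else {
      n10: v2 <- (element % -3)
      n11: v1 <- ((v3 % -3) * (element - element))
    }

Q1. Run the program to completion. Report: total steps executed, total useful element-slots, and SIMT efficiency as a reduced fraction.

Answer: 8 steps, 96 useful, 3/4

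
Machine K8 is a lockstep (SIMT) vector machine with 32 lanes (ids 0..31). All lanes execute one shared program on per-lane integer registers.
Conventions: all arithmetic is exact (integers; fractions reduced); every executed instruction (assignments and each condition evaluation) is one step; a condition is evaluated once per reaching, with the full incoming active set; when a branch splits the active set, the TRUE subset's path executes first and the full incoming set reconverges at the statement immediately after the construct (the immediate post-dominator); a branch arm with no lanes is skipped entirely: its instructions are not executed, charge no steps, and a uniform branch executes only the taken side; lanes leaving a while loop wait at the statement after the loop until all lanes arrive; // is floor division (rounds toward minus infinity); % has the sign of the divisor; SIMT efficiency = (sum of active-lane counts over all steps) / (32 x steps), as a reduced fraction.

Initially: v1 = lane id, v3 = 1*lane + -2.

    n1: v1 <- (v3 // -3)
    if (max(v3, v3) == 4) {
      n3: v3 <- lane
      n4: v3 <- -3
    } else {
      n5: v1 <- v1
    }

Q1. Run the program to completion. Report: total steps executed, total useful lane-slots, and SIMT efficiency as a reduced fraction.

Answer: 5 steps, 97 useful, 97/160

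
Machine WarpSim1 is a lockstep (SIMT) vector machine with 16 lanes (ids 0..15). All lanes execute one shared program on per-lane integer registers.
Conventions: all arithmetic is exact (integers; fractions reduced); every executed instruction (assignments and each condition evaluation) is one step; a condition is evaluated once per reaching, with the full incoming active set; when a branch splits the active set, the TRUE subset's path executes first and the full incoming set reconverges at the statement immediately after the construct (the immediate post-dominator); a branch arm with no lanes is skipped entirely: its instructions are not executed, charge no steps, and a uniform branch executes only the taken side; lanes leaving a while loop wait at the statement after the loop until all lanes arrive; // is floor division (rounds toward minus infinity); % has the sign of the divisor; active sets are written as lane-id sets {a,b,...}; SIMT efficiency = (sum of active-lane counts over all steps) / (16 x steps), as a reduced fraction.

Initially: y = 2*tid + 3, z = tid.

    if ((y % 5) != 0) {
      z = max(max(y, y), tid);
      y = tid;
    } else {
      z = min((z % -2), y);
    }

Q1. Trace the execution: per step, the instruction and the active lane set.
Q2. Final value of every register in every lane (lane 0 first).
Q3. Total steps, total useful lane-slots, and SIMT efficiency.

step 0: eval ((y % 5) != 0)          {0,1,2,3,4,5,6,7,8,9,10,11,12,13,14,15}
step 1: z <- max(max(y, y), tid)     {0,2,3,4,5,7,8,9,10,12,13,14,15}
step 2: y <- tid                     {0,2,3,4,5,7,8,9,10,12,13,14,15}
step 3: z <- min((z % -2), y)        {1,6,11}

Answer: 4 steps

y: 0,5,2,3,4,5,15,7,8,9,10,25,12,13,14,15
z: 3,-1,7,9,11,13,0,17,19,21,23,-1,27,29,31,33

steps = 4; useful = 45; efficiency = 45/64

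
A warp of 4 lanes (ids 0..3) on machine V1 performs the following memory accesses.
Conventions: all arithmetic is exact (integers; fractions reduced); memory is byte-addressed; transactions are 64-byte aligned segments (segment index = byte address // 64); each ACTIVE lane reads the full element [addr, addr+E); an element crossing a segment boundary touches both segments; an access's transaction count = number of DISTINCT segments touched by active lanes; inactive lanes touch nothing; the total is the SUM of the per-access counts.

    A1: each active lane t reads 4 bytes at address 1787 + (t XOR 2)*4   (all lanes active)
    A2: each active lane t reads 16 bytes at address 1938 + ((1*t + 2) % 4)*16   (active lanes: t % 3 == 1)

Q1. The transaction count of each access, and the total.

A1: 2 transactions
A2: 1 transaction

Answer: 2,1; total 3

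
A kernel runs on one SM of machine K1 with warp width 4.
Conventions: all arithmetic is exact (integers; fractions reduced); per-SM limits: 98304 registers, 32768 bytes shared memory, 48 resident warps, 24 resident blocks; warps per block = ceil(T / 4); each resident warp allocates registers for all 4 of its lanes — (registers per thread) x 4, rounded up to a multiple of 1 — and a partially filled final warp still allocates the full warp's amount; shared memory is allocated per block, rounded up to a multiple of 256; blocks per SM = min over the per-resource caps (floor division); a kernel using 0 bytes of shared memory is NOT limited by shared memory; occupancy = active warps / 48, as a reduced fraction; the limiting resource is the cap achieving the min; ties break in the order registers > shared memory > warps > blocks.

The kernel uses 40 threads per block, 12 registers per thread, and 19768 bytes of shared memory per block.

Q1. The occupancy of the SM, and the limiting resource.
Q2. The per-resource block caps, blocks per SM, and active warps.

Answer: occupancy 5/24, limited by shared memory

registers: 204 blocks
shared memory: 1 block
warps: 4 blocks
blocks: 24 blocks

Answer: 1 block, 10 active warps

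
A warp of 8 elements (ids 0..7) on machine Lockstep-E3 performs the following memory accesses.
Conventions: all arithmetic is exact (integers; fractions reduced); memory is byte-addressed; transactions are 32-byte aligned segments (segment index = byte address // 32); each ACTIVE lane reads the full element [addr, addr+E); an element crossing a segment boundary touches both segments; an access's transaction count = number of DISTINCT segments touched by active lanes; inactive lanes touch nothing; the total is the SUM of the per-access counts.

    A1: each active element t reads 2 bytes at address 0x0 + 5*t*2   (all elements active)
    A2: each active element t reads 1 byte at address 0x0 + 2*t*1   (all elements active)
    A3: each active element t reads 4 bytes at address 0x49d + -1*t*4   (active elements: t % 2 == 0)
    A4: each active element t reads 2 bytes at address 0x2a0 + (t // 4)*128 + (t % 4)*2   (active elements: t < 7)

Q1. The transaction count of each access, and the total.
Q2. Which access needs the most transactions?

A1: 3 transactions
A2: 1 transaction
A3: 2 transactions
A4: 2 transactions

Answer: 3,1,2,2; total 8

Answer: A1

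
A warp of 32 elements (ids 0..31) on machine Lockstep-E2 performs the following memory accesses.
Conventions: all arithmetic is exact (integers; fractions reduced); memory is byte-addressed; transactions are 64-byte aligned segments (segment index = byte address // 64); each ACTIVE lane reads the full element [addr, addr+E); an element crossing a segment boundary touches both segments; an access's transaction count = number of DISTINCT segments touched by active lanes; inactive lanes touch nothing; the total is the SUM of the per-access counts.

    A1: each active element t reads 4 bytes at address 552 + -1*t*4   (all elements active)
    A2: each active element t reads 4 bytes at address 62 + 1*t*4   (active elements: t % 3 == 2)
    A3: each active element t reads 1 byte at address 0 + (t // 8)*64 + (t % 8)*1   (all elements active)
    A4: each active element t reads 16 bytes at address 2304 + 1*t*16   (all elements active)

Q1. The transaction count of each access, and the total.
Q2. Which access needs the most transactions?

A1: 3 transactions
A2: 2 transactions
A3: 4 transactions
A4: 8 transactions

Answer: 3,2,4,8; total 17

Answer: A4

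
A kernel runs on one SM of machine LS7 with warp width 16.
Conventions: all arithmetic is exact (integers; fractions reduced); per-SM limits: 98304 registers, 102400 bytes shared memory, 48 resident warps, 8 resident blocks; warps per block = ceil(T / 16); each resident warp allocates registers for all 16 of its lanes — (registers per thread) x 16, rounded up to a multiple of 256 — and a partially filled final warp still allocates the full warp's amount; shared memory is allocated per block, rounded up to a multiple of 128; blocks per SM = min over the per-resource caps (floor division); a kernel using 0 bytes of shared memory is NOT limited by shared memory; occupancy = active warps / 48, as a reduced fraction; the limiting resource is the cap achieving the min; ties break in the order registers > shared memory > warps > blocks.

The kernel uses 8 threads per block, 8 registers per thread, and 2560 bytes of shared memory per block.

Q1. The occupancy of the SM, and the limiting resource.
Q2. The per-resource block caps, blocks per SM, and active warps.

Answer: occupancy 1/6, limited by blocks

registers: 384 blocks
shared memory: 40 blocks
warps: 48 blocks
blocks: 8 blocks

Answer: 8 blocks, 8 active warps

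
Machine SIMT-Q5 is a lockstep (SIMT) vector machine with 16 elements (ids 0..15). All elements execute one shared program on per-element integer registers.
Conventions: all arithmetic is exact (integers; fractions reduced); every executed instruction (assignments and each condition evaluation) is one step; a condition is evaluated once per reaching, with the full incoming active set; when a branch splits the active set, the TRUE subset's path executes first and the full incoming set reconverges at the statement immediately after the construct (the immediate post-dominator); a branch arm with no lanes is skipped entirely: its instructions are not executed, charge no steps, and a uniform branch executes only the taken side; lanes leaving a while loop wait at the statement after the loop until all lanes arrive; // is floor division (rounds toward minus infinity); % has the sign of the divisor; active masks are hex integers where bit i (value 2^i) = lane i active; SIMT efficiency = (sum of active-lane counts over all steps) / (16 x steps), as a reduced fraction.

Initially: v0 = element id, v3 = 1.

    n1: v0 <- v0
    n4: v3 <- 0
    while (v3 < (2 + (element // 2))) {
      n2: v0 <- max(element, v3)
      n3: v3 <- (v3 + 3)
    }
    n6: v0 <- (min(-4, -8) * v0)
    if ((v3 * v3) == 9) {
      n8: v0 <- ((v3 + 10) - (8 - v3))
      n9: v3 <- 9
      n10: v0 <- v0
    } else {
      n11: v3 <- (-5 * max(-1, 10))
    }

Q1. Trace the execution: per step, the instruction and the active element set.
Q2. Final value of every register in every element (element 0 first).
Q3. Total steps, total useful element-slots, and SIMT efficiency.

step 0: v0 <- v0                     0xffff
step 1: v3 <- 0                      0xffff
step 2: eval (v3 < (2 + (element // 2))) 0xffff
step 3: v0 <- max(element, v3)       0xffff
step 4: v3 <- (v3 + 3)               0xffff
step 5: eval (v3 < (2 + (element // 2))) 0xffff
step 6: v0 <- max(element, v3)       0xfff0
step 7: v3 <- (v3 + 3)               0xfff0
step 8: eval (v3 < (2 + (element // 2))) 0xfff0
step 9: v0 <- max(element, v3)       0xfc00
step 10: v3 <- (v3 + 3)               0xfc00
step 11: eval (v3 < (2 + (element // 2))) 0xfc00
step 12: v0 <- (min(-4, -8) * v0)     0xffff
step 13: eval ((v3 * v3) == 9)        0xffff
step 14: v0 <- ((v3 + 10) - (8 - v3)) 0x000f
step 15: v3 <- 9                      0x000f
step 16: v0 <- v0                     0x000f
step 17: v3 <- (-5 * max(-1, 10))     0xfff0

Answer: 18 steps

v0: 8,8,8,8,-32,-40,-48,-56,-64,-72,-80,-88,-96,-104,-112,-120
v3: 9,9,9,9,-50,-50,-50,-50,-50,-50,-50,-50,-50,-50,-50,-50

steps = 18; useful = 206; efficiency = 206/288 = 103/144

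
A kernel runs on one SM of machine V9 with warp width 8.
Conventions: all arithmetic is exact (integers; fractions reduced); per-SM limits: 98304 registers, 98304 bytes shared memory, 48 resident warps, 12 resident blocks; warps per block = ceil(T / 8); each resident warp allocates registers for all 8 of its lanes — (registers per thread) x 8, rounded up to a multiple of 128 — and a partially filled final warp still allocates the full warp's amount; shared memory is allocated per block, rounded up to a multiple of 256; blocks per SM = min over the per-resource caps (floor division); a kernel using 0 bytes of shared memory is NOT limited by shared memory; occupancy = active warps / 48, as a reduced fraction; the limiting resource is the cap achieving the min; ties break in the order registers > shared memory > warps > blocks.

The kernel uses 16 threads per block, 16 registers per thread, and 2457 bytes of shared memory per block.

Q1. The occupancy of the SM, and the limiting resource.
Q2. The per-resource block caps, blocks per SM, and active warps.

Answer: occupancy 1/2, limited by blocks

registers: 384 blocks
shared memory: 38 blocks
warps: 24 blocks
blocks: 12 blocks

Answer: 12 blocks, 24 active warps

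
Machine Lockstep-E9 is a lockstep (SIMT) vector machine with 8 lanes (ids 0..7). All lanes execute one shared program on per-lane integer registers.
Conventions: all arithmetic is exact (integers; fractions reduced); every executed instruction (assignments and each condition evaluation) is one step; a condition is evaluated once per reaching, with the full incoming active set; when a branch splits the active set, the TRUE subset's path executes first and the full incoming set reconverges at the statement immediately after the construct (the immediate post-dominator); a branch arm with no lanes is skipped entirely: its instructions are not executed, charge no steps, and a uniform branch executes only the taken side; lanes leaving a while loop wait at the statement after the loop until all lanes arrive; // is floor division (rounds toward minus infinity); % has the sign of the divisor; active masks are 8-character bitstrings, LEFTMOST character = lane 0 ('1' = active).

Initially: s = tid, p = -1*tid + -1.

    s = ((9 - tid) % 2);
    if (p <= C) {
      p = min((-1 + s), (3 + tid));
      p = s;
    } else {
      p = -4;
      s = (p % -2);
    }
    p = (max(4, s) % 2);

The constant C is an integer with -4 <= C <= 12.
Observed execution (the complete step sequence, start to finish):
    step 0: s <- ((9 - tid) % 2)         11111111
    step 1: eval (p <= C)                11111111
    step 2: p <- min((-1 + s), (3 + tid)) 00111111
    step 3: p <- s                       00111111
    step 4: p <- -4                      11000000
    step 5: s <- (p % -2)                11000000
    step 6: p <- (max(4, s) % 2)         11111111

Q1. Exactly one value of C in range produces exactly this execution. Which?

Answer: C = -3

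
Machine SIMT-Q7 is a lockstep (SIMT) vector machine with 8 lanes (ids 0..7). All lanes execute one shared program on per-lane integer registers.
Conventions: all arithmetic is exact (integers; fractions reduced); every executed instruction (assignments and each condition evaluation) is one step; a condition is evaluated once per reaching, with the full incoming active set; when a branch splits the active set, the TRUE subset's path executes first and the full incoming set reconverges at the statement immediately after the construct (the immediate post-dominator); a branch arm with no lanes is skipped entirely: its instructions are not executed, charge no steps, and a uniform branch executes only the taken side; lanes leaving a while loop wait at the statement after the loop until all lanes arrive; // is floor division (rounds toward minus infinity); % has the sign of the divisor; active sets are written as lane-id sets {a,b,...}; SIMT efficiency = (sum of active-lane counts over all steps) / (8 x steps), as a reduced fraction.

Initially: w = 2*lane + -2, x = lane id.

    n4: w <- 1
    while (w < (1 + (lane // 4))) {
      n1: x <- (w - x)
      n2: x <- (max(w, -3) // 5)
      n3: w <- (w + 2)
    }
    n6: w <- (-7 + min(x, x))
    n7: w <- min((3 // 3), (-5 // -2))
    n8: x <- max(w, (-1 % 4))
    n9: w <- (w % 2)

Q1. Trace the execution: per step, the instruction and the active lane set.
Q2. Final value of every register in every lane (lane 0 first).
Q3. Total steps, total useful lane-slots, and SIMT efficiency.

step 0: w <- 1                       {0,1,2,3,4,5,6,7}
step 1: eval (w < (1 + (lane // 4))) {0,1,2,3,4,5,6,7}
step 2: x <- (w - x)                 {4,5,6,7}
step 3: x <- (max(w, -3) // 5)       {4,5,6,7}
step 4: w <- (w + 2)                 {4,5,6,7}
step 5: eval (w < (1 + (lane // 4))) {4,5,6,7}
step 6: w <- (-7 + min(x, x))        {0,1,2,3,4,5,6,7}
step 7: w <- min((3 // 3), (-5 // -2)) {0,1,2,3,4,5,6,7}
step 8: x <- max(w, (-1 % 4))        {0,1,2,3,4,5,6,7}
step 9: w <- (w % 2)                 {0,1,2,3,4,5,6,7}

Answer: 10 steps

w: 1,1,1,1,1,1,1,1
x: 3,3,3,3,3,3,3,3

steps = 10; useful = 64; efficiency = 64/80 = 4/5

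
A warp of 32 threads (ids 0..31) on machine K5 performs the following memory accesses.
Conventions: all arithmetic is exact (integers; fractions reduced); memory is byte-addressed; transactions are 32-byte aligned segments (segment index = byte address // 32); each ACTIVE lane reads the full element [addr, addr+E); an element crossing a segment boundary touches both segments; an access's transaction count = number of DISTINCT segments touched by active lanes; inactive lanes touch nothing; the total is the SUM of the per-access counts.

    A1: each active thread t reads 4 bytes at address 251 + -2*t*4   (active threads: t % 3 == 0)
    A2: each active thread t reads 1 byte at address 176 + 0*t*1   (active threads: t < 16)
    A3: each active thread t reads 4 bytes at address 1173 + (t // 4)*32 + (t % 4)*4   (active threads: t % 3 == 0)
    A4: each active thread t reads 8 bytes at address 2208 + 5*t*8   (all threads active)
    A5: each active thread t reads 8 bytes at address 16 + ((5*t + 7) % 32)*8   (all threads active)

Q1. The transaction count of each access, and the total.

A1: 8 transactions
A2: 1 transaction
A3: 9 transactions
A4: 32 transactions
A5: 9 transactions

Answer: 8,1,9,32,9; total 59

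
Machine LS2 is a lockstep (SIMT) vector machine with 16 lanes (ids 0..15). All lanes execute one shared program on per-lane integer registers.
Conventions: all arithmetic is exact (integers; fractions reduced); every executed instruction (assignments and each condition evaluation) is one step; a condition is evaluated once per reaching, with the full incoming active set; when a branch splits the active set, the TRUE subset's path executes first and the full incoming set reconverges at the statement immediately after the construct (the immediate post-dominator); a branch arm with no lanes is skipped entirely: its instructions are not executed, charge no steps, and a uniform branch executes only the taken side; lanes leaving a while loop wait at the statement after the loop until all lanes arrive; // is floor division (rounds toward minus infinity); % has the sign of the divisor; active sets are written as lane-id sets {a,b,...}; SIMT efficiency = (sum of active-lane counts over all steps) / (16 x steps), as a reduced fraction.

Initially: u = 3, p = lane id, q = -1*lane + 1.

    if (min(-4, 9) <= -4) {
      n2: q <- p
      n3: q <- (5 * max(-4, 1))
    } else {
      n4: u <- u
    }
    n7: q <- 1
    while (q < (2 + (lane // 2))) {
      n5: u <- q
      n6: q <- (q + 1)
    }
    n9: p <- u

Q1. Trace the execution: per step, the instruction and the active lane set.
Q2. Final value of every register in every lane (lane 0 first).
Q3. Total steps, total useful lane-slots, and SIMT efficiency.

step 0: eval (min(-4, 9) <= -4)      {0,1,2,3,4,5,6,7,8,9,10,11,12,13,14,15}
step 1: q <- p                       {0,1,2,3,4,5,6,7,8,9,10,11,12,13,14,15}
step 2: q <- (5 * max(-4, 1))        {0,1,2,3,4,5,6,7,8,9,10,11,12,13,14,15}
step 3: q <- 1                       {0,1,2,3,4,5,6,7,8,9,10,11,12,13,14,15}
step 4: eval (q < (2 + (lane // 2))) {0,1,2,3,4,5,6,7,8,9,10,11,12,13,14,15}
step 5: u <- q                       {0,1,2,3,4,5,6,7,8,9,10,11,12,13,14,15}
step 6: q <- (q + 1)                 {0,1,2,3,4,5,6,7,8,9,10,11,12,13,14,15}
step 7: eval (q < (2 + (lane // 2))) {0,1,2,3,4,5,6,7,8,9,10,11,12,13,14,15}
step 8: u <- q                       {2,3,4,5,6,7,8,9,10,11,12,13,14,15}
step 9: q <- (q + 1)                 {2,3,4,5,6,7,8,9,10,11,12,13,14,15}
step 10: eval (q < (2 + (lane // 2))) {2,3,4,5,6,7,8,9,10,11,12,13,14,15}
step 11: u <- q                       {4,5,6,7,8,9,10,11,12,13,14,15}
step 12: q <- (q + 1)                 {4,5,6,7,8,9,10,11,12,13,14,15}
step 13: eval (q < (2 + (lane // 2))) {4,5,6,7,8,9,10,11,12,13,14,15}
step 14: u <- q                       {6,7,8,9,10,11,12,13,14,15}
step 15: q <- (q + 1)                 {6,7,8,9,10,11,12,13,14,15}
step 16: eval (q < (2 + (lane // 2))) {6,7,8,9,10,11,12,13,14,15}
step 17: u <- q                       {8,9,10,11,12,13,14,15}
step 18: q <- (q + 1)                 {8,9,10,11,12,13,14,15}
step 19: eval (q < (2 + (lane // 2))) {8,9,10,11,12,13,14,15}
step 20: u <- q                       {10,11,12,13,14,15}
step 21: q <- (q + 1)                 {10,11,12,13,14,15}
step 22: eval (q < (2 + (lane // 2))) {10,11,12,13,14,15}
step 23: u <- q                       {12,13,14,15}
step 24: q <- (q + 1)                 {12,13,14,15}
step 25: eval (q < (2 + (lane // 2))) {12,13,14,15}
step 26: u <- q                       {14,15}
step 27: q <- (q + 1)                 {14,15}
step 28: eval (q < (2 + (lane // 2))) {14,15}
step 29: p <- u                       {0,1,2,3,4,5,6,7,8,9,10,11,12,13,14,15}

Answer: 30 steps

u: 1,1,2,2,3,3,4,4,5,5,6,6,7,7,8,8
p: 1,1,2,2,3,3,4,4,5,5,6,6,7,7,8,8
q: 2,2,3,3,4,4,5,5,6,6,7,7,8,8,9,9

steps = 30; useful = 312; efficiency = 312/480 = 13/20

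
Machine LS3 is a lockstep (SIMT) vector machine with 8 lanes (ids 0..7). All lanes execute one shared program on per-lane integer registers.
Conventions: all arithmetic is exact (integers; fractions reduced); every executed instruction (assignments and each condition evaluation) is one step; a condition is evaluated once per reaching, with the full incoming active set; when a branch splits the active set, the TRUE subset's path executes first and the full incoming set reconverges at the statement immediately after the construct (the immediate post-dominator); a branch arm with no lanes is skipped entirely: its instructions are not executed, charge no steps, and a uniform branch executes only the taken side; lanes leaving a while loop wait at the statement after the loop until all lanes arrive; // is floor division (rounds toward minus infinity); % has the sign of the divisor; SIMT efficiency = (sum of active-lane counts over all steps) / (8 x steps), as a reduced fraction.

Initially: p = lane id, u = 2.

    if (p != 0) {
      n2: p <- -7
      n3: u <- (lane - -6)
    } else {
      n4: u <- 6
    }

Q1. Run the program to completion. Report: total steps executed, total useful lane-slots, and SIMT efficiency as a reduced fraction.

Answer: 4 steps, 23 useful, 23/32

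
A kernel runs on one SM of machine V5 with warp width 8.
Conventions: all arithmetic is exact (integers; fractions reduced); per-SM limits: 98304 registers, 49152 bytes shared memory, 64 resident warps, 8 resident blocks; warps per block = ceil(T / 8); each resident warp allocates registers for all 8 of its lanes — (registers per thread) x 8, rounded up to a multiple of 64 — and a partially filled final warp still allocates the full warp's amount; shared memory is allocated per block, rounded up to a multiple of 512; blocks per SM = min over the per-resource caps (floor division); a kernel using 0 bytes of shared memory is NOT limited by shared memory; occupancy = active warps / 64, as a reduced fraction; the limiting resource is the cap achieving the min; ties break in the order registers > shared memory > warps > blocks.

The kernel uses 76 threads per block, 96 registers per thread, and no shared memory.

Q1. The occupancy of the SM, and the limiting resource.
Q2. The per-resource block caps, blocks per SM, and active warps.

Answer: occupancy 15/16, limited by warps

registers: 12 blocks
shared memory: no limit (kernel uses none)
warps: 6 blocks
blocks: 8 blocks

Answer: 6 blocks, 60 active warps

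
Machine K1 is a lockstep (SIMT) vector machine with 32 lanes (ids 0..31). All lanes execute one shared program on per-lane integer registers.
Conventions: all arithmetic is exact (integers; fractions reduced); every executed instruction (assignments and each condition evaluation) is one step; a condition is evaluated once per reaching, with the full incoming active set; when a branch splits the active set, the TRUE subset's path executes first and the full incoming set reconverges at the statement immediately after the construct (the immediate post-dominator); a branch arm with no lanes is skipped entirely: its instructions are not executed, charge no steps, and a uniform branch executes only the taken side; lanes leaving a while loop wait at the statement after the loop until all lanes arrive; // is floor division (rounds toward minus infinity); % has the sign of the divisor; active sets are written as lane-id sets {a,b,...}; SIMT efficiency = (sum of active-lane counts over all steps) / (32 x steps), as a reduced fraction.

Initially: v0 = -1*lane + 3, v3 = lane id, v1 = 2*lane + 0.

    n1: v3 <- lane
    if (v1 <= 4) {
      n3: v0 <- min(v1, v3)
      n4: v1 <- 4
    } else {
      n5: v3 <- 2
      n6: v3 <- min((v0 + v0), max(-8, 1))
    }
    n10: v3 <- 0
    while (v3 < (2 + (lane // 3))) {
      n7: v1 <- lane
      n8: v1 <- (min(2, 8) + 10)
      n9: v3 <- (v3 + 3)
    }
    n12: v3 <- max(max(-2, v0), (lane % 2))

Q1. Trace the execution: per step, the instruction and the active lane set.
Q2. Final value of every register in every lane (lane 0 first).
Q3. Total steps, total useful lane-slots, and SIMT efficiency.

step 0: v3 <- lane                   {0,1,2,3,4,5,6,7,8,9,10,11,12,13,14,15,16,17,18,19,20,21,22,23,24,25,26,27,28,29,30,31}
step 1: eval (v1 <= 4)               {0,1,2,3,4,5,6,7,8,9,10,11,12,13,14,15,16,17,18,19,20,21,22,23,24,25,26,27,28,29,30,31}
step 2: v0 <- min(v1, v3)            {0,1,2}
step 3: v1 <- 4                      {0,1,2}
step 4: v3 <- 2                      {3,4,5,6,7,8,9,10,11,12,13,14,15,16,17,18,19,20,21,22,23,24,25,26,27,28,29,30,31}
step 5: v3 <- min((v0 + v0), max(-8, 1)) {3,4,5,6,7,8,9,10,11,12,13,14,15,16,17,18,19,20,21,22,23,24,25,26,27,28,29,30,31}
step 6: v3 <- 0                      {0,1,2,3,4,5,6,7,8,9,10,11,12,13,14,15,16,17,18,19,20,21,22,23,24,25,26,27,28,29,30,31}
step 7: eval (v3 < (2 + (lane // 3))) {0,1,2,3,4,5,6,7,8,9,10,11,12,13,14,15,16,17,18,19,20,21,22,23,24,25,26,27,28,29,30,31}
step 8: v1 <- lane                   {0,1,2,3,4,5,6,7,8,9,10,11,12,13,14,15,16,17,18,19,20,21,22,23,24,25,26,27,28,29,30,31}
step 9: v1 <- (min(2, 8) + 10)       {0,1,2,3,4,5,6,7,8,9,10,11,12,13,14,15,16,17,18,19,20,21,22,23,24,25,26,27,28,29,30,31}
step 10: v3 <- (v3 + 3)               {0,1,2,3,4,5,6,7,8,9,10,11,12,13,14,15,16,17,18,19,20,21,22,23,24,25,26,27,28,29,30,31}
step 11: eval (v3 < (2 + (lane // 3))) {0,1,2,3,4,5,6,7,8,9,10,11,12,13,14,15,16,17,18,19,20,21,22,23,24,25,26,27,28,29,30,31}
step 12: v1 <- lane                   {6,7,8,9,10,11,12,13,14,15,16,17,18,19,20,21,22,23,24,25,26,27,28,29,30,31}
step 13: v1 <- (min(2, 8) + 10)       {6,7,8,9,10,11,12,13,14,15,16,17,18,19,20,21,22,23,24,25,26,27,28,29,30,31}
step 14: v3 <- (v3 + 3)               {6,7,8,9,10,11,12,13,14,15,16,17,18,19,20,21,22,23,24,25,26,27,28,29,30,31}
step 15: eval (v3 < (2 + (lane // 3))) {6,7,8,9,10,11,12,13,14,15,16,17,18,19,20,21,22,23,24,25,26,27,28,29,30,31}
step 16: v1 <- lane                   {15,16,17,18,19,20,21,22,23,24,25,26,27,28,29,30,31}
step 17: v1 <- (min(2, 8) + 10)       {15,16,17,18,19,20,21,22,23,24,25,26,27,28,29,30,31}
step 18: v3 <- (v3 + 3)               {15,16,17,18,19,20,21,22,23,24,25,26,27,28,29,30,31}
step 19: eval (v3 < (2 + (lane // 3))) {15,16,17,18,19,20,21,22,23,24,25,26,27,28,29,30,31}
step 20: v1 <- lane                   {24,25,26,27,28,29,30,31}
step 21: v1 <- (min(2, 8) + 10)       {24,25,26,27,28,29,30,31}
step 22: v3 <- (v3 + 3)               {24,25,26,27,28,29,30,31}
step 23: eval (v3 < (2 + (lane // 3))) {24,25,26,27,28,29,30,31}
step 24: v3 <- max(max(-2, v0), (lane % 2)) {0,1,2,3,4,5,6,7,8,9,10,11,12,13,14,15,16,17,18,19,20,21,22,23,24,25,26,27,28,29,30,31}

Answer: 25 steps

v0: 0,1,2,0,-1,-2,-3,-4,-5,-6,-7,-8,-9,-10,-11,-12,-13,-14,-15,-16,-17,-18,-19,-20,-21,-22,-23,-24,-25,-26,-27,-28
v3: 0,1,2,1,0,1,0,1,0,1,0,1,0,1,0,1,0,1,0,1,0,1,0,1,0,1,0,1,0,1,0,1
v1: 12,12,12,12,12,12,12,12,12,12,12,12,12,12,12,12,12,12,12,12,12,12,12,12,12,12,12,12,12,12,12,12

steps = 25; useful = 556; efficiency = 556/800 = 139/200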